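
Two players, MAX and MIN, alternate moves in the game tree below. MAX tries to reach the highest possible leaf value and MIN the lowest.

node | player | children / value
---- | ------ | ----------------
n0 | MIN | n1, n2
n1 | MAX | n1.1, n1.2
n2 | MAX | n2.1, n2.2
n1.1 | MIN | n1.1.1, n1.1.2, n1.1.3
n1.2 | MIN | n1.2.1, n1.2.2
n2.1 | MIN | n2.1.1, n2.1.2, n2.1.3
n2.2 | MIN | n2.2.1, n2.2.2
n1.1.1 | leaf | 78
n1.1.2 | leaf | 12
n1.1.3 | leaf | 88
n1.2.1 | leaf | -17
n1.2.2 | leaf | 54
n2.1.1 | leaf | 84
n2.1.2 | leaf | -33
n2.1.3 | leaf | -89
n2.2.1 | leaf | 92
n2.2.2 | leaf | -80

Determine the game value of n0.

-80

n1.1 (MIN): min(78, 12, 88) = 12
n1.2 (MIN): min(-17, 54) = -17
n1 (MAX): max(12, -17) = 12
n2.1 (MIN): min(84, -33, -89) = -89
n2.2 (MIN): min(92, -80) = -80
n2 (MAX): max(-89, -80) = -80
n0 (MIN): min(12, -80) = -80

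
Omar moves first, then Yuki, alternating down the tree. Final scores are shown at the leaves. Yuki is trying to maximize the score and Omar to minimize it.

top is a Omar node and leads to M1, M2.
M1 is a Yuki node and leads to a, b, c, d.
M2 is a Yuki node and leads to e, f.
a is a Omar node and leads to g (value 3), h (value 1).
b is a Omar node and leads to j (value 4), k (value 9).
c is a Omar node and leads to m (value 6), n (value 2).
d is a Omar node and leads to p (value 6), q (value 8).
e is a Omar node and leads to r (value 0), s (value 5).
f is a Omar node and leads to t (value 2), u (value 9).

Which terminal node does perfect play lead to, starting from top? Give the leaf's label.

t

a (Omar): min(3, 1) = 1
b (Omar): min(4, 9) = 4
c (Omar): min(6, 2) = 2
d (Omar): min(6, 8) = 6
M1 (Yuki): max(1, 4, 2, 6) = 6
e (Omar): min(0, 5) = 0
f (Omar): min(2, 9) = 2
M2 (Yuki): max(0, 2) = 2
top (Omar): min(6, 2) = 2
At top, Omar picks M2 (lowest: 2).
At M2, Yuki picks f (highest: 2).
At f, Omar picks t (lowest: 2).
Terminal value 2.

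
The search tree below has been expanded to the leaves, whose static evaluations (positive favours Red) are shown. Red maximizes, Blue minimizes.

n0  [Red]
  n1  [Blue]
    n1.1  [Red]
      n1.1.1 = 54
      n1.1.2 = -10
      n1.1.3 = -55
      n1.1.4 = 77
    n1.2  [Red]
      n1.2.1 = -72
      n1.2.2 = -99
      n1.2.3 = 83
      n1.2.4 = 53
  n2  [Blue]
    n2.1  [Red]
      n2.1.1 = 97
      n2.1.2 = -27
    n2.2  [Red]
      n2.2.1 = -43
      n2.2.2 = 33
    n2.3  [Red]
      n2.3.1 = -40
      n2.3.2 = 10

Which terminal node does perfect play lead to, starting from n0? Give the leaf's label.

n1.1 (Red): max(54, -10, -55, 77) = 77
n1.2 (Red): max(-72, -99, 83, 53) = 83
n1 (Blue): min(77, 83) = 77
n2.1 (Red): max(97, -27) = 97
n2.2 (Red): max(-43, 33) = 33
n2.3 (Red): max(-40, 10) = 10
n2 (Blue): min(97, 33, 10) = 10
n0 (Red): max(77, 10) = 77
At n0, Red picks n1 (highest: 77).
At n1, Blue picks n1.1 (lowest: 77).
At n1.1, Red picks n1.1.4 (highest: 77).
Terminal value 77.

n1.1.4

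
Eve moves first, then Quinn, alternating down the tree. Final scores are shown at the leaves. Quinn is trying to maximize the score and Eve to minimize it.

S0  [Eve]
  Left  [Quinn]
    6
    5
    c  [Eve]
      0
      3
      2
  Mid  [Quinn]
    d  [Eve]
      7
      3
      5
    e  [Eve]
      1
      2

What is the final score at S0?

3

c (Eve): min(0, 3, 2) = 0
Left (Quinn): max(6, 5, 0) = 6
d (Eve): min(7, 3, 5) = 3
e (Eve): min(1, 2) = 1
Mid (Quinn): max(3, 1) = 3
S0 (Eve): min(6, 3) = 3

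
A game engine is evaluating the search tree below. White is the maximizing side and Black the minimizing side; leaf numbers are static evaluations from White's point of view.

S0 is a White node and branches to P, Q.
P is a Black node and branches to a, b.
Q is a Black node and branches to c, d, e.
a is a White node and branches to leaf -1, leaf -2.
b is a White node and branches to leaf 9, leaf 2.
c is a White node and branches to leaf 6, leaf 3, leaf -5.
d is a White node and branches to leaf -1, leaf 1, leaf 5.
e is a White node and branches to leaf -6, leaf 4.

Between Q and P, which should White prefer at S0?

c (White): max(6, 3, -5) = 6
d (White): max(-1, 1, 5) = 5
e (White): max(-6, 4) = 4
Q (Black): min(6, 5, 4) = 4
a (White): max(-1, -2) = -1
b (White): max(9, 2) = 9
P (Black): min(-1, 9) = -1
White prefers the higher value; Q=4, P=-1. Q is better since 4 > -1.

Q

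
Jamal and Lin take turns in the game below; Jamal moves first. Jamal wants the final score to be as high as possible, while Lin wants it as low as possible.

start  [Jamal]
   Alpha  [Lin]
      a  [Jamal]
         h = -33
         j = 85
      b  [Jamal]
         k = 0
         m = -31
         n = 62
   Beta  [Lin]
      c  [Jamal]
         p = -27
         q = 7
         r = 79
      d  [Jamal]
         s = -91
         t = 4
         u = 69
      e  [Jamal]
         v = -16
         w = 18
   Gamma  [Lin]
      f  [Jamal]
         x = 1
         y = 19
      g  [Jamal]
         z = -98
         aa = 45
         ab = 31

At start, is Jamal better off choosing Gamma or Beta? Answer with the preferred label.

f (Jamal): max(1, 19) = 19
g (Jamal): max(-98, 45, 31) = 45
Gamma (Lin): min(19, 45) = 19
c (Jamal): max(-27, 7, 79) = 79
d (Jamal): max(-91, 4, 69) = 69
e (Jamal): max(-16, 18) = 18
Beta (Lin): min(79, 69, 18) = 18
Jamal prefers the higher value; Gamma=19, Beta=18. Gamma is better since 19 > 18.

Gamma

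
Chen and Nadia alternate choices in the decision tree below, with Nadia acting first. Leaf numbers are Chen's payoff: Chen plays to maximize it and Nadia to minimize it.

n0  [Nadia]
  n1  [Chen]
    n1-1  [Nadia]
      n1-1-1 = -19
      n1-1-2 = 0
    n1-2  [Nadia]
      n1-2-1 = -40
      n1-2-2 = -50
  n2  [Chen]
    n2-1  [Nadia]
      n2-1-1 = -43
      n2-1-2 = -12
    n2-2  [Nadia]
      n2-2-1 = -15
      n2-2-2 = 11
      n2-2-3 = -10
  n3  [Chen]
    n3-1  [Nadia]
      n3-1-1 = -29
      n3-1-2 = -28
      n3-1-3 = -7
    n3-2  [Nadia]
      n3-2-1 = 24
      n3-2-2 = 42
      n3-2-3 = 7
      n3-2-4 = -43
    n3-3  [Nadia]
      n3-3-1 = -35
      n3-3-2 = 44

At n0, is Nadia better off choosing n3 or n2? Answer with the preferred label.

n3-1 (Nadia): min(-29, -28, -7) = -29
n3-2 (Nadia): min(24, 42, 7, -43) = -43
n3-3 (Nadia): min(-35, 44) = -35
n3 (Chen): max(-29, -43, -35) = -29
n2-1 (Nadia): min(-43, -12) = -43
n2-2 (Nadia): min(-15, 11, -10) = -15
n2 (Chen): max(-43, -15) = -15
Nadia prefers the lower value; n3=-29, n2=-15. n3 is better since -29 < -15.

n3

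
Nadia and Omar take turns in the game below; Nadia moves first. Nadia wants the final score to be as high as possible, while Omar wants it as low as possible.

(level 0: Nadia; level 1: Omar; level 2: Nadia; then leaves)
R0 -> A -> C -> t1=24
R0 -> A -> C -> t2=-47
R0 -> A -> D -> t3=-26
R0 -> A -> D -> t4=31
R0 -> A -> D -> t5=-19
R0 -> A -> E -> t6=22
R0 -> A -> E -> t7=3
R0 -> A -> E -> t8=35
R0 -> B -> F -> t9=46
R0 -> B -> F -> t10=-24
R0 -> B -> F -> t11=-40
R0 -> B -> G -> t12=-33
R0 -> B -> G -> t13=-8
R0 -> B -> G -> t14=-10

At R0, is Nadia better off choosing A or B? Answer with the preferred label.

A

C (Nadia): max(24, -47) = 24
D (Nadia): max(-26, 31, -19) = 31
E (Nadia): max(22, 3, 35) = 35
A (Omar): min(24, 31, 35) = 24
F (Nadia): max(46, -24, -40) = 46
G (Nadia): max(-33, -8, -10) = -8
B (Omar): min(46, -8) = -8
Nadia prefers the higher value; A=24, B=-8. A is better since 24 > -8.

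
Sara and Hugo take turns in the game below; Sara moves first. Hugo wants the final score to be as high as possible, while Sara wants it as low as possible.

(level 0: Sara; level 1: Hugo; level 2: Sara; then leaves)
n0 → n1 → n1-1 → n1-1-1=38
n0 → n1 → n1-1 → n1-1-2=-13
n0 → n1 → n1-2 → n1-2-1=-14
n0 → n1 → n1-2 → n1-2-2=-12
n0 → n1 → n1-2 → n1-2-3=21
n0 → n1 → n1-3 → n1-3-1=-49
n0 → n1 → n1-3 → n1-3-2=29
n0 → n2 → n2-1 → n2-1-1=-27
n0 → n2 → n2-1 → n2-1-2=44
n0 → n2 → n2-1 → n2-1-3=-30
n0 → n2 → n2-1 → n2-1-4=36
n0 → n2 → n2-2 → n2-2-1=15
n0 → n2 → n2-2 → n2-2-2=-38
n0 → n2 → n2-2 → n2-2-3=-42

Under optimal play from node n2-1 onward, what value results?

-30

n2-1 (Sara): min(-27, 44, -30, 36) = -30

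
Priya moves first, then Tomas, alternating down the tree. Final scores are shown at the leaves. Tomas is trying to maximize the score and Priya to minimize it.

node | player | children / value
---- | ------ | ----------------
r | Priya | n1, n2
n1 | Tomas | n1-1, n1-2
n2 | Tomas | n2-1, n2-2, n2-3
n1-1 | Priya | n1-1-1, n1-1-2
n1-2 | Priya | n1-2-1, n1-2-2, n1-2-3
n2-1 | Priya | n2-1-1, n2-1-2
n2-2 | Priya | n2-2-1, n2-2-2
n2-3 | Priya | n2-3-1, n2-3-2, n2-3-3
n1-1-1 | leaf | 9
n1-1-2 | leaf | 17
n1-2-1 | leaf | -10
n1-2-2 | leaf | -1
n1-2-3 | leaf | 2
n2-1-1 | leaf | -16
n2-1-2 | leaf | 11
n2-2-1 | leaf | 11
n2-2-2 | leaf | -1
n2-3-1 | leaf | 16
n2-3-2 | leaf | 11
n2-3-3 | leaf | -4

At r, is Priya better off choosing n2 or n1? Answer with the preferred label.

n2-1 (Priya): min(-16, 11) = -16
n2-2 (Priya): min(11, -1) = -1
n2-3 (Priya): min(16, 11, -4) = -4
n2 (Tomas): max(-16, -1, -4) = -1
n1-1 (Priya): min(9, 17) = 9
n1-2 (Priya): min(-10, -1, 2) = -10
n1 (Tomas): max(9, -10) = 9
Priya prefers the lower value; n2=-1, n1=9. n2 is better since -1 < 9.

n2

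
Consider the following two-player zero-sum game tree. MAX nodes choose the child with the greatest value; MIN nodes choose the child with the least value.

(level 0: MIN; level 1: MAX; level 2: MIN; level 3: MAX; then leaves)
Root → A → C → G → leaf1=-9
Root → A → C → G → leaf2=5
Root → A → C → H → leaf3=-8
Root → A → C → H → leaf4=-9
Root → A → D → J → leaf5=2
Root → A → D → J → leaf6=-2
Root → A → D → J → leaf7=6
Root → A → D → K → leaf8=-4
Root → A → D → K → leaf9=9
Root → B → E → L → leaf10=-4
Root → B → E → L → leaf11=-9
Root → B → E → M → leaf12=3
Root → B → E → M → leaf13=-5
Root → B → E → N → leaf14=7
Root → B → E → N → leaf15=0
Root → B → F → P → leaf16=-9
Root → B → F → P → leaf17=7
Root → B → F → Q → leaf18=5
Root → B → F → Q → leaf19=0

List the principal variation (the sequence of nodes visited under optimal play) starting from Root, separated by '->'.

Root -> B -> F -> Q -> leaf18

G (MAX): max(-9, 5) = 5
H (MAX): max(-8, -9) = -8
C (MIN): min(5, -8) = -8
J (MAX): max(2, -2, 6) = 6
K (MAX): max(-4, 9) = 9
D (MIN): min(6, 9) = 6
A (MAX): max(-8, 6) = 6
L (MAX): max(-4, -9) = -4
M (MAX): max(3, -5) = 3
N (MAX): max(7, 0) = 7
E (MIN): min(-4, 3, 7) = -4
P (MAX): max(-9, 7) = 7
Q (MAX): max(5, 0) = 5
F (MIN): min(7, 5) = 5
B (MAX): max(-4, 5) = 5
Root (MIN): min(6, 5) = 5
At Root, MIN picks B (lowest: 5).
At B, MAX picks F (highest: 5).
At F, MIN picks Q (lowest: 5).
At Q, MAX picks leaf18 (highest: 5).
Terminal value 5.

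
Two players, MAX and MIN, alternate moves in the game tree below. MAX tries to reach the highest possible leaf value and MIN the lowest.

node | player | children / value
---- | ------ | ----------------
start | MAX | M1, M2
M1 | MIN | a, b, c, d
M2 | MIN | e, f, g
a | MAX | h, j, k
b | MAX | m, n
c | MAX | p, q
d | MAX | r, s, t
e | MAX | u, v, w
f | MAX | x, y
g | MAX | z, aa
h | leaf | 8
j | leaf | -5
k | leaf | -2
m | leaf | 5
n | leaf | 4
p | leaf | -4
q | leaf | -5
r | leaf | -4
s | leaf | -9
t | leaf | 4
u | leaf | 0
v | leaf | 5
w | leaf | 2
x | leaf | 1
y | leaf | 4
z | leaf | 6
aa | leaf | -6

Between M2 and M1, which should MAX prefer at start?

e (MAX): max(0, 5, 2) = 5
f (MAX): max(1, 4) = 4
g (MAX): max(6, -6) = 6
M2 (MIN): min(5, 4, 6) = 4
a (MAX): max(8, -5, -2) = 8
b (MAX): max(5, 4) = 5
c (MAX): max(-4, -5) = -4
d (MAX): max(-4, -9, 4) = 4
M1 (MIN): min(8, 5, -4, 4) = -4
MAX prefers the higher value; M2=4, M1=-4. M2 is better since 4 > -4.

M2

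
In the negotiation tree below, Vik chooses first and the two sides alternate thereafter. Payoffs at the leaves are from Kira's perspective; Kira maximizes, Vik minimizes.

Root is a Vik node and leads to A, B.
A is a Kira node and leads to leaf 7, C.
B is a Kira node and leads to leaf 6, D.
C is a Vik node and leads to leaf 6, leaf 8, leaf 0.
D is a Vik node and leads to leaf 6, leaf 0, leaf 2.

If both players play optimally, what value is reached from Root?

C (Vik): min(6, 8, 0) = 0
A (Kira): max(7, 0) = 7
D (Vik): min(6, 0, 2) = 0
B (Kira): max(6, 0) = 6
Root (Vik): min(7, 6) = 6

6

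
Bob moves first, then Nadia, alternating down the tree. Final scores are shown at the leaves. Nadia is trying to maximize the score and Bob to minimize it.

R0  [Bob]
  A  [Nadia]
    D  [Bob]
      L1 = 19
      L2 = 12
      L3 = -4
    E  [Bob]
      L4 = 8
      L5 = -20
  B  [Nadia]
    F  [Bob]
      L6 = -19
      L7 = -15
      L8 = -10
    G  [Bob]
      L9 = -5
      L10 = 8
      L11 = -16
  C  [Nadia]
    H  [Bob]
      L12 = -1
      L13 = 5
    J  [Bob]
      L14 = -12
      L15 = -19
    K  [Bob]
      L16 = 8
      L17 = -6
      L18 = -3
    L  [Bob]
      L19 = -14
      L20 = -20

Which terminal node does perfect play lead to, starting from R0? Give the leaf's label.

D (Bob): min(19, 12, -4) = -4
E (Bob): min(8, -20) = -20
A (Nadia): max(-4, -20) = -4
F (Bob): min(-19, -15, -10) = -19
G (Bob): min(-5, 8, -16) = -16
B (Nadia): max(-19, -16) = -16
H (Bob): min(-1, 5) = -1
J (Bob): min(-12, -19) = -19
K (Bob): min(8, -6, -3) = -6
L (Bob): min(-14, -20) = -20
C (Nadia): max(-1, -19, -6, -20) = -1
R0 (Bob): min(-4, -16, -1) = -16
At R0, Bob picks B (lowest: -16).
At B, Nadia picks G (highest: -16).
At G, Bob picks L11 (lowest: -16).
Terminal value -16.

L11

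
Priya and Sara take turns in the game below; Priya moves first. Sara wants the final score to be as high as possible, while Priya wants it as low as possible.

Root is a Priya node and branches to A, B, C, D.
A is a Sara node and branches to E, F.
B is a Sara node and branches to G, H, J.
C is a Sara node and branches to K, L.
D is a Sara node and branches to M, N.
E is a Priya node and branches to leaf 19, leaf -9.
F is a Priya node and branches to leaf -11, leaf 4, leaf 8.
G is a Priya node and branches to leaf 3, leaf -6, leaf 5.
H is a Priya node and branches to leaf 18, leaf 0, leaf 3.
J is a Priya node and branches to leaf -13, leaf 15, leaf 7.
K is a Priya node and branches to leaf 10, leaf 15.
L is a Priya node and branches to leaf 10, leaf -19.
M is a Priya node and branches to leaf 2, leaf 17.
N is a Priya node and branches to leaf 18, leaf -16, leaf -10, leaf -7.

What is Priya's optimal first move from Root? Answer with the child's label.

E (Priya): min(19, -9) = -9
F (Priya): min(-11, 4, 8) = -11
A (Sara): max(-9, -11) = -9
G (Priya): min(3, -6, 5) = -6
H (Priya): min(18, 0, 3) = 0
J (Priya): min(-13, 15, 7) = -13
B (Sara): max(-6, 0, -13) = 0
K (Priya): min(10, 15) = 10
L (Priya): min(10, -19) = -19
C (Sara): max(10, -19) = 10
M (Priya): min(2, 17) = 2
N (Priya): min(18, -16, -10, -7) = -16
D (Sara): max(2, -16) = 2
Root (Priya): min(-9, 0, 10, 2) = -9
Priya at Root wants the lowest of {A=-9, B=0, C=10, D=2}, so chooses A.

A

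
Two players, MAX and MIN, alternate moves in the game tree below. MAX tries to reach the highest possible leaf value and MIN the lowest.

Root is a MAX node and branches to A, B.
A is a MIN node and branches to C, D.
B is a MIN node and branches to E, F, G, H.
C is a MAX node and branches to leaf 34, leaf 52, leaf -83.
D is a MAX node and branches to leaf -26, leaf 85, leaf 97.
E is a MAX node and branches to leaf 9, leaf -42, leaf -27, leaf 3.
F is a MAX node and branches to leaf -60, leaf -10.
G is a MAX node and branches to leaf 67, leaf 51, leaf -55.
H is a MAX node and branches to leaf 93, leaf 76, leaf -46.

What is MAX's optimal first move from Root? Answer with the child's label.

A

C (MAX): max(34, 52, -83) = 52
D (MAX): max(-26, 85, 97) = 97
A (MIN): min(52, 97) = 52
E (MAX): max(9, -42, -27, 3) = 9
F (MAX): max(-60, -10) = -10
G (MAX): max(67, 51, -55) = 67
H (MAX): max(93, 76, -46) = 93
B (MIN): min(9, -10, 67, 93) = -10
Root (MAX): max(52, -10) = 52
MAX at Root wants the highest of {A=52, B=-10}, so chooses A.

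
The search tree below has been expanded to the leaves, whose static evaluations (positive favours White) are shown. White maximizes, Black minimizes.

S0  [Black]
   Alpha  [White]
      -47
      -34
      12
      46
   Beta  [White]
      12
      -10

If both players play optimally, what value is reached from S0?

Alpha (White): max(-47, -34, 12, 46) = 46
Beta (White): max(12, -10) = 12
S0 (Black): min(46, 12) = 12

12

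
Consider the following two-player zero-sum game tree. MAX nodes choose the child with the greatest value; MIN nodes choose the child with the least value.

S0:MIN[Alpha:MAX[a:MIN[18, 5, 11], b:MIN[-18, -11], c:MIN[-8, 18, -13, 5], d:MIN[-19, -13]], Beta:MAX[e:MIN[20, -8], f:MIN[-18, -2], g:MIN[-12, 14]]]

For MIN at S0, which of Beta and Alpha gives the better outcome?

Beta

e (MIN): min(20, -8) = -8
f (MIN): min(-18, -2) = -18
g (MIN): min(-12, 14) = -12
Beta (MAX): max(-8, -18, -12) = -8
a (MIN): min(18, 5, 11) = 5
b (MIN): min(-18, -11) = -18
c (MIN): min(-8, 18, -13, 5) = -13
d (MIN): min(-19, -13) = -19
Alpha (MAX): max(5, -18, -13, -19) = 5
MIN prefers the lower value; Beta=-8, Alpha=5. Beta is better since -8 < 5.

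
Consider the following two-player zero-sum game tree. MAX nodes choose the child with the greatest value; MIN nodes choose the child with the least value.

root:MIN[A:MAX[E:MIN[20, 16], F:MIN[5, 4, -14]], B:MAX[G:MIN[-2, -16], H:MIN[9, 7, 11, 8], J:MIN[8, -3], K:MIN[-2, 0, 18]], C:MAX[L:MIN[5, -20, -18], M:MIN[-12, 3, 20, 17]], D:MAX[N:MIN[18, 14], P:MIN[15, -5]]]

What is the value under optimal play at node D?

14

N (MIN): min(18, 14) = 14
P (MIN): min(15, -5) = -5
D (MAX): max(14, -5) = 14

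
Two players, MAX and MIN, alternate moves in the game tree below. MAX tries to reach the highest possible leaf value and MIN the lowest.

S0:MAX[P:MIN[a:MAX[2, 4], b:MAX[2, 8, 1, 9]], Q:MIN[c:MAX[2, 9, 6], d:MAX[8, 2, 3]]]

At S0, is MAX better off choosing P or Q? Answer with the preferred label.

Q

a (MAX): max(2, 4) = 4
b (MAX): max(2, 8, 1, 9) = 9
P (MIN): min(4, 9) = 4
c (MAX): max(2, 9, 6) = 9
d (MAX): max(8, 2, 3) = 8
Q (MIN): min(9, 8) = 8
MAX prefers the higher value; P=4, Q=8. Q is better since 8 > 4.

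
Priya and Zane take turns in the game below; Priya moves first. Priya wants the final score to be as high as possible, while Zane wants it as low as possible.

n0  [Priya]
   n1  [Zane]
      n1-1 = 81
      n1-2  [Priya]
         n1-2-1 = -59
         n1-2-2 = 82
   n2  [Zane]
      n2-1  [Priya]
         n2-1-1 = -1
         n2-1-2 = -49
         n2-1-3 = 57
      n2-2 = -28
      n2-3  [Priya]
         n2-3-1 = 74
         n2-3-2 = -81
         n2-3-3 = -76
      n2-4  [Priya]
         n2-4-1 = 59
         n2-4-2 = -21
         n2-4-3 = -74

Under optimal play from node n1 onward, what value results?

n1-2 (Priya): max(-59, 82) = 82
n1 (Zane): min(81, 82) = 81

81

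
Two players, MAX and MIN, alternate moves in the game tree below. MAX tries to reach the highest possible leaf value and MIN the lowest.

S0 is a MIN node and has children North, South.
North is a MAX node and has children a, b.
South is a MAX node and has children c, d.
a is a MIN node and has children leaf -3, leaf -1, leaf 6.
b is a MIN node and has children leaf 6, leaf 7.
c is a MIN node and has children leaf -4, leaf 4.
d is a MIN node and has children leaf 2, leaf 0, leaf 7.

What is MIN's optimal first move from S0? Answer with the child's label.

South

a (MIN): min(-3, -1, 6) = -3
b (MIN): min(6, 7) = 6
North (MAX): max(-3, 6) = 6
c (MIN): min(-4, 4) = -4
d (MIN): min(2, 0, 7) = 0
South (MAX): max(-4, 0) = 0
S0 (MIN): min(6, 0) = 0
MIN at S0 wants the lowest of {North=6, South=0}, so chooses South.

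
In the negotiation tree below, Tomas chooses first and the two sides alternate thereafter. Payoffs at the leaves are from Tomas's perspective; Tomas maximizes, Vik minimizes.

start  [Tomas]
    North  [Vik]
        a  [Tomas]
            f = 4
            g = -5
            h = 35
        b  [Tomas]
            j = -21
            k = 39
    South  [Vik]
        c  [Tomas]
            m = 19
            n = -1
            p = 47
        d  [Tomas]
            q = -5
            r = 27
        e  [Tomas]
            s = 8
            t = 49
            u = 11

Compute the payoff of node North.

35

a (Tomas): max(4, -5, 35) = 35
b (Tomas): max(-21, 39) = 39
North (Vik): min(35, 39) = 35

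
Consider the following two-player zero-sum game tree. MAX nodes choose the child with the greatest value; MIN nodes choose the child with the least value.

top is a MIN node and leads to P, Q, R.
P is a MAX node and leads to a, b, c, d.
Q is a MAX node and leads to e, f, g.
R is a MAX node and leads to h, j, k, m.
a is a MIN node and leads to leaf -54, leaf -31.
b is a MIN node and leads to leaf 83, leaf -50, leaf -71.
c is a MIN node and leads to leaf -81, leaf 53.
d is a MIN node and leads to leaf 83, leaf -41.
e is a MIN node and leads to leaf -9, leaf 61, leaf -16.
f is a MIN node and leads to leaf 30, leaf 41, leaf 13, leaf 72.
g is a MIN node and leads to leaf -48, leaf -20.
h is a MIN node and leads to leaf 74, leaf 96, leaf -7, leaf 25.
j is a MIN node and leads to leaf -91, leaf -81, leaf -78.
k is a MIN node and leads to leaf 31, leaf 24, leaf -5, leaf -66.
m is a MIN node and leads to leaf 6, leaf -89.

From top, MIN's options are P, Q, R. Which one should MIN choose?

a (MIN): min(-54, -31) = -54
b (MIN): min(83, -50, -71) = -71
c (MIN): min(-81, 53) = -81
d (MIN): min(83, -41) = -41
P (MAX): max(-54, -71, -81, -41) = -41
e (MIN): min(-9, 61, -16) = -16
f (MIN): min(30, 41, 13, 72) = 13
g (MIN): min(-48, -20) = -48
Q (MAX): max(-16, 13, -48) = 13
h (MIN): min(74, 96, -7, 25) = -7
j (MIN): min(-91, -81, -78) = -91
k (MIN): min(31, 24, -5, -66) = -66
m (MIN): min(6, -89) = -89
R (MAX): max(-7, -91, -66, -89) = -7
top (MIN): min(-41, 13, -7) = -41
MIN at top wants the lowest of {P=-41, Q=13, R=-7}, so chooses P.

P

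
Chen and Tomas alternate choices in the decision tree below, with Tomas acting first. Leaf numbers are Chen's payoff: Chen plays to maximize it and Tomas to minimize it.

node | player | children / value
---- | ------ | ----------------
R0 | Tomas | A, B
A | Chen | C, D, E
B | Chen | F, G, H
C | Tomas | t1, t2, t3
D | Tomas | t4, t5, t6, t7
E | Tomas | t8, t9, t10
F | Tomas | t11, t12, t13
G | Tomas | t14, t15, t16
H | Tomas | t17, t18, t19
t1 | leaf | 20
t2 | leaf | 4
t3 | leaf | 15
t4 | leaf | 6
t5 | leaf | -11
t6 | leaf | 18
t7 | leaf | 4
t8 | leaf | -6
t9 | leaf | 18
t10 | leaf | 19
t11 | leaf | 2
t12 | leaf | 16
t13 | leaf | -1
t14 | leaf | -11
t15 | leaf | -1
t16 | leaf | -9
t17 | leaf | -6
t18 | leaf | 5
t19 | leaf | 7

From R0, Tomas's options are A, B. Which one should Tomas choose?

B

C (Tomas): min(20, 4, 15) = 4
D (Tomas): min(6, -11, 18, 4) = -11
E (Tomas): min(-6, 18, 19) = -6
A (Chen): max(4, -11, -6) = 4
F (Tomas): min(2, 16, -1) = -1
G (Tomas): min(-11, -1, -9) = -11
H (Tomas): min(-6, 5, 7) = -6
B (Chen): max(-1, -11, -6) = -1
R0 (Tomas): min(4, -1) = -1
Tomas at R0 wants the lowest of {A=4, B=-1}, so chooses B.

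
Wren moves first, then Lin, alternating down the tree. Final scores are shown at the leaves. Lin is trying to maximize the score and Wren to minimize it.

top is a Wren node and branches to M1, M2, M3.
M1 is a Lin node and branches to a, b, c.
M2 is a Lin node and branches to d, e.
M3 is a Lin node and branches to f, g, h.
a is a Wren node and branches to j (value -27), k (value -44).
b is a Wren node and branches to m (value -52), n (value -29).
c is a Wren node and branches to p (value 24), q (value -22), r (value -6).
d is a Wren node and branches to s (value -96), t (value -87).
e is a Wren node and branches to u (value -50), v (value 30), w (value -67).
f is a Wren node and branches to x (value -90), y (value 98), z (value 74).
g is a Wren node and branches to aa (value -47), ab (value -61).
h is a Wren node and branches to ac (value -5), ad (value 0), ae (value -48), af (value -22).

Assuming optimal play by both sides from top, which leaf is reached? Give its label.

a (Wren): min(-27, -44) = -44
b (Wren): min(-52, -29) = -52
c (Wren): min(24, -22, -6) = -22
M1 (Lin): max(-44, -52, -22) = -22
d (Wren): min(-96, -87) = -96
e (Wren): min(-50, 30, -67) = -67
M2 (Lin): max(-96, -67) = -67
f (Wren): min(-90, 98, 74) = -90
g (Wren): min(-47, -61) = -61
h (Wren): min(-5, 0, -48, -22) = -48
M3 (Lin): max(-90, -61, -48) = -48
top (Wren): min(-22, -67, -48) = -67
At top, Wren picks M2 (lowest: -67).
At M2, Lin picks e (highest: -67).
At e, Wren picks w (lowest: -67).
Terminal value -67.

w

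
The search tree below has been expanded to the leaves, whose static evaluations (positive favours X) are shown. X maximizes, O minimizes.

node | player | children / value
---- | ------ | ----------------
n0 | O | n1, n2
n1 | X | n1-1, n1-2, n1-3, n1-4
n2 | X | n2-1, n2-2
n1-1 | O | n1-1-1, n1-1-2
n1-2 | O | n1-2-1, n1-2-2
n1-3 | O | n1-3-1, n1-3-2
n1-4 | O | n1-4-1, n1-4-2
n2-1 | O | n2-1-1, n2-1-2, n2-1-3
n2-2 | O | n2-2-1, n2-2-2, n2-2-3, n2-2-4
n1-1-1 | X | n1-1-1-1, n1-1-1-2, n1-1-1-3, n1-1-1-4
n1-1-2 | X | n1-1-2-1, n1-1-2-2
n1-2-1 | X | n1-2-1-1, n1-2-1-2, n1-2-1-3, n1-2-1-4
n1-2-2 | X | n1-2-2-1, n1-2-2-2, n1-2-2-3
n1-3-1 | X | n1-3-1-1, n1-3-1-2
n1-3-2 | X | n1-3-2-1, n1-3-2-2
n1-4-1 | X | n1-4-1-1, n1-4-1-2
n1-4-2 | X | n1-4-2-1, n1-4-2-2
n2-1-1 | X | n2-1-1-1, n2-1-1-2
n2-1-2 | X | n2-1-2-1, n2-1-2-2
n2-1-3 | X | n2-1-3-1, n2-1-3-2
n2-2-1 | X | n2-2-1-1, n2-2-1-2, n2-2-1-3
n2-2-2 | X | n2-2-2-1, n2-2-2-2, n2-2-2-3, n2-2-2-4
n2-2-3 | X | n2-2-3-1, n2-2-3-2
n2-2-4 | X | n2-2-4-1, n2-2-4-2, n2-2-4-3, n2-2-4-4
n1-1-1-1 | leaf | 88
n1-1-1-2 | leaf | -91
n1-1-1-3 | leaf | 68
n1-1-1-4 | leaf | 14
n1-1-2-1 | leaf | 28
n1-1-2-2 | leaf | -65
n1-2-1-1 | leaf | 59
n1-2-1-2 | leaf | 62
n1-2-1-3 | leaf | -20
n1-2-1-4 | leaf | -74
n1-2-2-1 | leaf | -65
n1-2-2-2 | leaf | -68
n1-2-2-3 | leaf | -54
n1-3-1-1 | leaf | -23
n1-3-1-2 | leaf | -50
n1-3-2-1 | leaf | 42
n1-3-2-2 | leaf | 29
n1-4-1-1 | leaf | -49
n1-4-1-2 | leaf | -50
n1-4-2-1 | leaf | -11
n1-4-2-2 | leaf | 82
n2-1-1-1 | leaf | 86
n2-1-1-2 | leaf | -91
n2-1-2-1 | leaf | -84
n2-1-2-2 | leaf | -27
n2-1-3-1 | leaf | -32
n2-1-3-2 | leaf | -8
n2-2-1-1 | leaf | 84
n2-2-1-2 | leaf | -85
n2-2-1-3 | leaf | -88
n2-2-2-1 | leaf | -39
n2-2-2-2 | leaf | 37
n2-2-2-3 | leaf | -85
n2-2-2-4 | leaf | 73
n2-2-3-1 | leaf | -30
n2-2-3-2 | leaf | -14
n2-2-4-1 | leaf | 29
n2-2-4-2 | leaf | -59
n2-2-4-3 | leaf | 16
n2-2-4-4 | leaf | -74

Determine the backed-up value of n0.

n1-1-1 (X): max(88, -91, 68, 14) = 88
n1-1-2 (X): max(28, -65) = 28
n1-1 (O): min(88, 28) = 28
n1-2-1 (X): max(59, 62, -20, -74) = 62
n1-2-2 (X): max(-65, -68, -54) = -54
n1-2 (O): min(62, -54) = -54
n1-3-1 (X): max(-23, -50) = -23
n1-3-2 (X): max(42, 29) = 42
n1-3 (O): min(-23, 42) = -23
n1-4-1 (X): max(-49, -50) = -49
n1-4-2 (X): max(-11, 82) = 82
n1-4 (O): min(-49, 82) = -49
n1 (X): max(28, -54, -23, -49) = 28
n2-1-1 (X): max(86, -91) = 86
n2-1-2 (X): max(-84, -27) = -27
n2-1-3 (X): max(-32, -8) = -8
n2-1 (O): min(86, -27, -8) = -27
n2-2-1 (X): max(84, -85, -88) = 84
n2-2-2 (X): max(-39, 37, -85, 73) = 73
n2-2-3 (X): max(-30, -14) = -14
n2-2-4 (X): max(29, -59, 16, -74) = 29
n2-2 (O): min(84, 73, -14, 29) = -14
n2 (X): max(-27, -14) = -14
n0 (O): min(28, -14) = -14

-14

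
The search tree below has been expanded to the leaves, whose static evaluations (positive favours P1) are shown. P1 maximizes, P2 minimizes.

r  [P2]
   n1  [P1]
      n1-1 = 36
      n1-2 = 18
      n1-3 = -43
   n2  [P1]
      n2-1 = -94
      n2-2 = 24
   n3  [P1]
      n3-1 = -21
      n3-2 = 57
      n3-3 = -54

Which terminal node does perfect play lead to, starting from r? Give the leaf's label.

n2-2

n1 (P1): max(36, 18, -43) = 36
n2 (P1): max(-94, 24) = 24
n3 (P1): max(-21, 57, -54) = 57
r (P2): min(36, 24, 57) = 24
At r, P2 picks n2 (lowest: 24).
At n2, P1 picks n2-2 (highest: 24).
Terminal value 24.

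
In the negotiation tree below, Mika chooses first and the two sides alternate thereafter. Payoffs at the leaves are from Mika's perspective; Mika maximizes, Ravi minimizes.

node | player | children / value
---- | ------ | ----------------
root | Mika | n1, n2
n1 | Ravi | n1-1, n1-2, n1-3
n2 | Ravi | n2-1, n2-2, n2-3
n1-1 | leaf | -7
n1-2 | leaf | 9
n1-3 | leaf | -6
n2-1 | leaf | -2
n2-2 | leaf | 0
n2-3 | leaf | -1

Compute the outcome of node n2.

-2

n2 (Ravi): min(-2, 0, -1) = -2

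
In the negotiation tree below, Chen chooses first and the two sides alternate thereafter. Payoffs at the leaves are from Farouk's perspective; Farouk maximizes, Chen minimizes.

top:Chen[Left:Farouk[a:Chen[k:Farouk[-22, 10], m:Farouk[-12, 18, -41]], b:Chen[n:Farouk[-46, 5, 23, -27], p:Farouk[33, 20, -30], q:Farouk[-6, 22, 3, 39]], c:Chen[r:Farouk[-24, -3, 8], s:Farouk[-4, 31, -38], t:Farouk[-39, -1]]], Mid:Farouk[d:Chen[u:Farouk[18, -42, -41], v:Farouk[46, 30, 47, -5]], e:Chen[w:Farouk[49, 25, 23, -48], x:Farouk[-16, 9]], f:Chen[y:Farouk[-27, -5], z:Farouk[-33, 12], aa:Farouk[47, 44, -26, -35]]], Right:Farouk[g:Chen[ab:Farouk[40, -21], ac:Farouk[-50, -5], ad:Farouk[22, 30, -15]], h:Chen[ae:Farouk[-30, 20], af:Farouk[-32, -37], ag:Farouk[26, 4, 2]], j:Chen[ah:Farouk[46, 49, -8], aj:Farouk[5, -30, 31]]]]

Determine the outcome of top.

18

k (Farouk): max(-22, 10) = 10
m (Farouk): max(-12, 18, -41) = 18
a (Chen): min(10, 18) = 10
n (Farouk): max(-46, 5, 23, -27) = 23
p (Farouk): max(33, 20, -30) = 33
q (Farouk): max(-6, 22, 3, 39) = 39
b (Chen): min(23, 33, 39) = 23
r (Farouk): max(-24, -3, 8) = 8
s (Farouk): max(-4, 31, -38) = 31
t (Farouk): max(-39, -1) = -1
c (Chen): min(8, 31, -1) = -1
Left (Farouk): max(10, 23, -1) = 23
u (Farouk): max(18, -42, -41) = 18
v (Farouk): max(46, 30, 47, -5) = 47
d (Chen): min(18, 47) = 18
w (Farouk): max(49, 25, 23, -48) = 49
x (Farouk): max(-16, 9) = 9
e (Chen): min(49, 9) = 9
y (Farouk): max(-27, -5) = -5
z (Farouk): max(-33, 12) = 12
aa (Farouk): max(47, 44, -26, -35) = 47
f (Chen): min(-5, 12, 47) = -5
Mid (Farouk): max(18, 9, -5) = 18
ab (Farouk): max(40, -21) = 40
ac (Farouk): max(-50, -5) = -5
ad (Farouk): max(22, 30, -15) = 30
g (Chen): min(40, -5, 30) = -5
ae (Farouk): max(-30, 20) = 20
af (Farouk): max(-32, -37) = -32
ag (Farouk): max(26, 4, 2) = 26
h (Chen): min(20, -32, 26) = -32
ah (Farouk): max(46, 49, -8) = 49
aj (Farouk): max(5, -30, 31) = 31
j (Chen): min(49, 31) = 31
Right (Farouk): max(-5, -32, 31) = 31
top (Chen): min(23, 18, 31) = 18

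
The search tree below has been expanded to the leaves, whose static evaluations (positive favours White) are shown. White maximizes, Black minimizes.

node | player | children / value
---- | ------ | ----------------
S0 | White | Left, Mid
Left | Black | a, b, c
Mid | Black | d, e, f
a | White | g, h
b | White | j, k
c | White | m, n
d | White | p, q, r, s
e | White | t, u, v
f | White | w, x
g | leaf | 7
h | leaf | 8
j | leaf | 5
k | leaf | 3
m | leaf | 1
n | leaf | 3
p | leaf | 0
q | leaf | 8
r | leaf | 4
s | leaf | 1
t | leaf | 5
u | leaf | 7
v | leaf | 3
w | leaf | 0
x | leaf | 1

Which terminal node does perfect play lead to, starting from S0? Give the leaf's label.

n

a (White): max(7, 8) = 8
b (White): max(5, 3) = 5
c (White): max(1, 3) = 3
Left (Black): min(8, 5, 3) = 3
d (White): max(0, 8, 4, 1) = 8
e (White): max(5, 7, 3) = 7
f (White): max(0, 1) = 1
Mid (Black): min(8, 7, 1) = 1
S0 (White): max(3, 1) = 3
At S0, White picks Left (highest: 3).
At Left, Black picks c (lowest: 3).
At c, White picks n (highest: 3).
Terminal value 3.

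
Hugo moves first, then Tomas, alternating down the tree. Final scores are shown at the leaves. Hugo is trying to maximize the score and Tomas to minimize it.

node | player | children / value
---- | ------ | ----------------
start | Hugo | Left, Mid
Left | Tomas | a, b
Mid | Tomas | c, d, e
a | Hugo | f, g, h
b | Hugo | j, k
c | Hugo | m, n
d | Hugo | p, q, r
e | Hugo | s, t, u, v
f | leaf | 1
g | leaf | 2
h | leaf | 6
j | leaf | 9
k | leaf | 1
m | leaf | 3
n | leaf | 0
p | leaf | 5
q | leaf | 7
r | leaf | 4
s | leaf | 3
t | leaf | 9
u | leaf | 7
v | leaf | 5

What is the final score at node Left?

6

a (Hugo): max(1, 2, 6) = 6
b (Hugo): max(9, 1) = 9
Left (Tomas): min(6, 9) = 6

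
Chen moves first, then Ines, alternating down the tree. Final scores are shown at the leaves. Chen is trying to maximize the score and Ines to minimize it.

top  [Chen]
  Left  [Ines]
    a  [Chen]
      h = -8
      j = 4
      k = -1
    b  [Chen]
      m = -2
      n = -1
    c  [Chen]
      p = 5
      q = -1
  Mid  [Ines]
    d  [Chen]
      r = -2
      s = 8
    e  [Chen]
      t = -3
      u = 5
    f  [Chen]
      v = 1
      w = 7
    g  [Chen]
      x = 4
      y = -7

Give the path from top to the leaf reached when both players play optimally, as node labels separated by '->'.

top -> Mid -> g -> x

a (Chen): max(-8, 4, -1) = 4
b (Chen): max(-2, -1) = -1
c (Chen): max(5, -1) = 5
Left (Ines): min(4, -1, 5) = -1
d (Chen): max(-2, 8) = 8
e (Chen): max(-3, 5) = 5
f (Chen): max(1, 7) = 7
g (Chen): max(4, -7) = 4
Mid (Ines): min(8, 5, 7, 4) = 4
top (Chen): max(-1, 4) = 4
At top, Chen picks Mid (highest: 4).
At Mid, Ines picks g (lowest: 4).
At g, Chen picks x (highest: 4).
Terminal value 4.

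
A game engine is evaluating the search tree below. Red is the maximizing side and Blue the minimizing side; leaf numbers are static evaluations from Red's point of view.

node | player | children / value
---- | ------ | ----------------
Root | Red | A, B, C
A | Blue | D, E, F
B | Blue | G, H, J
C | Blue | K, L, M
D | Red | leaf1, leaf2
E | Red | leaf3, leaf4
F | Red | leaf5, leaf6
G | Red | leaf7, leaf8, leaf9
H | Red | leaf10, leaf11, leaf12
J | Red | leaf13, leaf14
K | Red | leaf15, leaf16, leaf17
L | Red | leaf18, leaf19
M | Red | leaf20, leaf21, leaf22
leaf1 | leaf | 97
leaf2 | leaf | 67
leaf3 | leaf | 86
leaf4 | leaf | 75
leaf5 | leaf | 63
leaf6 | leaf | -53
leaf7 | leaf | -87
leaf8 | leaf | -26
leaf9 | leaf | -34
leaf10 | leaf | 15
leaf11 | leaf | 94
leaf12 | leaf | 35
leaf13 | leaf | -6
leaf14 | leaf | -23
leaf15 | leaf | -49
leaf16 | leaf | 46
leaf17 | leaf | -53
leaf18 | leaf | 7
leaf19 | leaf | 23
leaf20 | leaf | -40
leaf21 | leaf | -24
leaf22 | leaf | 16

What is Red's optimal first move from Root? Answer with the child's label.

D (Red): max(97, 67) = 97
E (Red): max(86, 75) = 86
F (Red): max(63, -53) = 63
A (Blue): min(97, 86, 63) = 63
G (Red): max(-87, -26, -34) = -26
H (Red): max(15, 94, 35) = 94
J (Red): max(-6, -23) = -6
B (Blue): min(-26, 94, -6) = -26
K (Red): max(-49, 46, -53) = 46
L (Red): max(7, 23) = 23
M (Red): max(-40, -24, 16) = 16
C (Blue): min(46, 23, 16) = 16
Root (Red): max(63, -26, 16) = 63
Red at Root wants the highest of {A=63, B=-26, C=16}, so chooses A.

A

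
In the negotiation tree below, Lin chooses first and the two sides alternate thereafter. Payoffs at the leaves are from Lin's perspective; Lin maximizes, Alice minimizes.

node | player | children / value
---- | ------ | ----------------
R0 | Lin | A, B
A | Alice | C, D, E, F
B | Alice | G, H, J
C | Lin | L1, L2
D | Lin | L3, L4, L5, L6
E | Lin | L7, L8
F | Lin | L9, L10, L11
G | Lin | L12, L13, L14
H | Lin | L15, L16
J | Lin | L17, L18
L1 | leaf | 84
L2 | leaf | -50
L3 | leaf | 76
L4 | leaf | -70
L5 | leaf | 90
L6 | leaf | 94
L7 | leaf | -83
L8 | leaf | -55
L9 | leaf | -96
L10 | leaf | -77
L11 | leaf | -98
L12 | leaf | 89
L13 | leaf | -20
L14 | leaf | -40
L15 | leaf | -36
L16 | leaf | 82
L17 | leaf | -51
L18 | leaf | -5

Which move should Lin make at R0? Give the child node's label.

C (Lin): max(84, -50) = 84
D (Lin): max(76, -70, 90, 94) = 94
E (Lin): max(-83, -55) = -55
F (Lin): max(-96, -77, -98) = -77
A (Alice): min(84, 94, -55, -77) = -77
G (Lin): max(89, -20, -40) = 89
H (Lin): max(-36, 82) = 82
J (Lin): max(-51, -5) = -5
B (Alice): min(89, 82, -5) = -5
R0 (Lin): max(-77, -5) = -5
Lin at R0 wants the highest of {A=-77, B=-5}, so chooses B.

B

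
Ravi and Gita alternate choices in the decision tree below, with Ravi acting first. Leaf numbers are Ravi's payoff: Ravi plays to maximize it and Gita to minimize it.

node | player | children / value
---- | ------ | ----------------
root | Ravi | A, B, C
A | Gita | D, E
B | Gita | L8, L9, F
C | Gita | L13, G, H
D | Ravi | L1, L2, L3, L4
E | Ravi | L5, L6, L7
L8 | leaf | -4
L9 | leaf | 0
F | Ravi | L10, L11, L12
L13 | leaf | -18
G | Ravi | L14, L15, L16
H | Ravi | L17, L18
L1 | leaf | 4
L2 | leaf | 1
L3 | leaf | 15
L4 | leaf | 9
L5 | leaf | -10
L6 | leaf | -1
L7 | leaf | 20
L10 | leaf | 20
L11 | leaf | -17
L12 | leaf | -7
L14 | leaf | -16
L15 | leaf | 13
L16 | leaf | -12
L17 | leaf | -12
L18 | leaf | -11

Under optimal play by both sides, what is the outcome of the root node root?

D (Ravi): max(4, 1, 15, 9) = 15
E (Ravi): max(-10, -1, 20) = 20
A (Gita): min(15, 20) = 15
F (Ravi): max(20, -17, -7) = 20
B (Gita): min(-4, 0, 20) = -4
G (Ravi): max(-16, 13, -12) = 13
H (Ravi): max(-12, -11) = -11
C (Gita): min(-18, 13, -11) = -18
root (Ravi): max(15, -4, -18) = 15

15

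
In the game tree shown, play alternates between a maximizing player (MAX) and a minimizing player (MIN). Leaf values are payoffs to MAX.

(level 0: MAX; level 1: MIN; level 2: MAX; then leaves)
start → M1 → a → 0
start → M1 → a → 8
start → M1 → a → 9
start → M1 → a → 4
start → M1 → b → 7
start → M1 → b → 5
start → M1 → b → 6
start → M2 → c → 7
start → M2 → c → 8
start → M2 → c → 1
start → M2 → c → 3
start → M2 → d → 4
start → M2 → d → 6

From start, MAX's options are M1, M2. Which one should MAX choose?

a (MAX): max(0, 8, 9, 4) = 9
b (MAX): max(7, 5, 6) = 7
M1 (MIN): min(9, 7) = 7
c (MAX): max(7, 8, 1, 3) = 8
d (MAX): max(4, 6) = 6
M2 (MIN): min(8, 6) = 6
start (MAX): max(7, 6) = 7
MAX at start wants the highest of {M1=7, M2=6}, so chooses M1.

M1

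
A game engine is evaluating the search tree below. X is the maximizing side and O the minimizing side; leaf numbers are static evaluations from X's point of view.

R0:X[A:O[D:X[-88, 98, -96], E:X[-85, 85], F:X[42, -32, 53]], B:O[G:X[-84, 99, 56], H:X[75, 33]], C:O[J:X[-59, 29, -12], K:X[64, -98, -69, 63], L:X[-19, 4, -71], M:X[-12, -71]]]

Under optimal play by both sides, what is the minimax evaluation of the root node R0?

75

D (X): max(-88, 98, -96) = 98
E (X): max(-85, 85) = 85
F (X): max(42, -32, 53) = 53
A (O): min(98, 85, 53) = 53
G (X): max(-84, 99, 56) = 99
H (X): max(75, 33) = 75
B (O): min(99, 75) = 75
J (X): max(-59, 29, -12) = 29
K (X): max(64, -98, -69, 63) = 64
L (X): max(-19, 4, -71) = 4
M (X): max(-12, -71) = -12
C (O): min(29, 64, 4, -12) = -12
R0 (X): max(53, 75, -12) = 75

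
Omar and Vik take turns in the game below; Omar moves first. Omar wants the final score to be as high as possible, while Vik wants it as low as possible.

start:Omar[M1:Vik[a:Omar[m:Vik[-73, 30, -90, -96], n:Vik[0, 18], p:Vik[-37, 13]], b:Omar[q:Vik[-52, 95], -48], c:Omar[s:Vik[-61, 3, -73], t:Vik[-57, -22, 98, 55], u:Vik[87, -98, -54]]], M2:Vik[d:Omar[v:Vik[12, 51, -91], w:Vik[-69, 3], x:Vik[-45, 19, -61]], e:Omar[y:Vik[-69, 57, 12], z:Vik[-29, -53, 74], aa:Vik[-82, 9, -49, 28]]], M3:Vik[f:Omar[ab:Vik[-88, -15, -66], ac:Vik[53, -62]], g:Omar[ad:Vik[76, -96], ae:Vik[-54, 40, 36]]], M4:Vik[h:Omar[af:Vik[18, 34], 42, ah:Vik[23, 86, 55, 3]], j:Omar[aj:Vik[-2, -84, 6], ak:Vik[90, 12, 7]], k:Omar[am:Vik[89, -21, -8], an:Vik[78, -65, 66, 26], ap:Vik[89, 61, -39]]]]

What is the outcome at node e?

y (Vik): min(-69, 57, 12) = -69
z (Vik): min(-29, -53, 74) = -53
aa (Vik): min(-82, 9, -49, 28) = -82
e (Omar): max(-69, -53, -82) = -53

-53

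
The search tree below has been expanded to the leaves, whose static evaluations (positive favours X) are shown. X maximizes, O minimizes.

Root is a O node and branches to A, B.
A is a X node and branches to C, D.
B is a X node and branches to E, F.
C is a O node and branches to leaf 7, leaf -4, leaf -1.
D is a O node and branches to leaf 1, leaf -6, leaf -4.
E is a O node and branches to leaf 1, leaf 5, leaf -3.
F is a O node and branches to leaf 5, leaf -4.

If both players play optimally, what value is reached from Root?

C (O): min(7, -4, -1) = -4
D (O): min(1, -6, -4) = -6
A (X): max(-4, -6) = -4
E (O): min(1, 5, -3) = -3
F (O): min(5, -4) = -4
B (X): max(-3, -4) = -3
Root (O): min(-4, -3) = -4

-4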